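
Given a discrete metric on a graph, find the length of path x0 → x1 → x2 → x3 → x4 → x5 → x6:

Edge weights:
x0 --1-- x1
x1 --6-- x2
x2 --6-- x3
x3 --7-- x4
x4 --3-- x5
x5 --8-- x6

Arc length = 1 + 6 + 6 + 7 + 3 + 8 = 31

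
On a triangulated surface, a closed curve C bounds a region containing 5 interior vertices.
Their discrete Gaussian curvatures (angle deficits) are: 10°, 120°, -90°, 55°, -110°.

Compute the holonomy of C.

Holonomy = total enclosed curvature = 10° + 120° + (-90°) + 55° + (-110°) = -15°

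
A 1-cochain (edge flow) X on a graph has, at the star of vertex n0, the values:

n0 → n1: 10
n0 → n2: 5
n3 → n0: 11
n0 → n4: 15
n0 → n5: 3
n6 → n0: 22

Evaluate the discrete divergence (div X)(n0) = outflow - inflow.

Divergence = sum of outgoing flows = 10 + 5 + (-11) + 15 + 3 + (-22) = 0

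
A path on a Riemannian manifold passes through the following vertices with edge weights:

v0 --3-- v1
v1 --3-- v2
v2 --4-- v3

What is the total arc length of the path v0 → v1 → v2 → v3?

Arc length = 3 + 3 + 4 = 10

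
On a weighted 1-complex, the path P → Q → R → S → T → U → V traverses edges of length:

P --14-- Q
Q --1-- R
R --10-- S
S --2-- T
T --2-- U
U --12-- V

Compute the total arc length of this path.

Arc length = 14 + 1 + 10 + 2 + 2 + 12 = 41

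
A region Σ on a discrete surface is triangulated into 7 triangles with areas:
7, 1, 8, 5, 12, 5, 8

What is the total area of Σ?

7 + 1 + 8 + 5 + 12 + 5 + 8 = 46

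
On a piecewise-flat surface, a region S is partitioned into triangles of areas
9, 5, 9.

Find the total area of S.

9 + 5 + 9 = 23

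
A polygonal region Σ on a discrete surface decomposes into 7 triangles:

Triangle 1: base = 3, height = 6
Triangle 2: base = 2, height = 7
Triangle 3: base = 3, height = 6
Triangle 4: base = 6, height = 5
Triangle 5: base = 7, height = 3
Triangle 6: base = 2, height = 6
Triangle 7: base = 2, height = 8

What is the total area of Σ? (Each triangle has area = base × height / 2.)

(1/2)×3×6 + (1/2)×2×7 + (1/2)×3×6 + (1/2)×6×5 + (1/2)×7×3 + (1/2)×2×6 + (1/2)×2×8 = 64.5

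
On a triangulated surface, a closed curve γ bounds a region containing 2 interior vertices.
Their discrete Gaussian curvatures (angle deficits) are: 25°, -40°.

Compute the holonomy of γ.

Holonomy = total enclosed curvature = 25° + (-40°) = -15°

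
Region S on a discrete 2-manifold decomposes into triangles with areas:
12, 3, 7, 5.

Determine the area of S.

12 + 3 + 7 + 5 = 27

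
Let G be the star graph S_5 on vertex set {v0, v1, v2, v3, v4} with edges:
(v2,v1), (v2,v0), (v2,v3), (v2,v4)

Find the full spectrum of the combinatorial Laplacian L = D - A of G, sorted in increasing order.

The star S_5 is the complete bipartite graph K_{1,4} (one hub of degree 4, 4 leaves of degree 1). The Laplacian spectrum of K_{p,q} is 0, p (multiplicity q−1), q (multiplicity p−1), p+q. With p = 1, q = 4: 0 once, 1 with multiplicity 3, and 5 once. (Check: trace L = sum of degrees = 8 = 3·1 + 5.)
Laplacian eigenvalues (increasing order): [0.0, 1.0, 1.0, 1.0, 5.0]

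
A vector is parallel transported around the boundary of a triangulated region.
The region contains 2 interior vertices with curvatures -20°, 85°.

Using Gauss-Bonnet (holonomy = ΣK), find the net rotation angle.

Holonomy = total enclosed curvature = (-20°) + 85° = 65°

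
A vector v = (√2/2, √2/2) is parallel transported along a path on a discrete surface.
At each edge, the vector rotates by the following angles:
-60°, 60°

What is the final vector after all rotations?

Total rotation: (-60°) + 60° = 0°. Final vector: (0.7071, 0.7071)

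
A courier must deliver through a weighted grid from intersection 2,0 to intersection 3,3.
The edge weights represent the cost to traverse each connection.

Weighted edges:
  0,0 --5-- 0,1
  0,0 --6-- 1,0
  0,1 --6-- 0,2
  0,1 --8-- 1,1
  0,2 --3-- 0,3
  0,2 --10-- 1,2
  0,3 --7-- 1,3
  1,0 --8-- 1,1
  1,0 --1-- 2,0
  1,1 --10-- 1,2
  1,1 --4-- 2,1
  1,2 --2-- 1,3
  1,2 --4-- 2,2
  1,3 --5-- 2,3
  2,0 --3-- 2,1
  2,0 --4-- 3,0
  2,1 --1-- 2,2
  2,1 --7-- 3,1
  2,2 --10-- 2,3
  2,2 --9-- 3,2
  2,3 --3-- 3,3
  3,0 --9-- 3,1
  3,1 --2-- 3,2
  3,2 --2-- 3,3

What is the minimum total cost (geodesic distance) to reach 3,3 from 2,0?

Shortest path: 2,0 → 2,1 → 3,1 → 3,2 → 3,3, total weight = 14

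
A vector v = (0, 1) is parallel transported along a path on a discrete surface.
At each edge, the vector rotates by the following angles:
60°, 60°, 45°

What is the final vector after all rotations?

Total rotation: 60° + 60° + 45° = 165°. Final vector: (-0.2588, -0.9659)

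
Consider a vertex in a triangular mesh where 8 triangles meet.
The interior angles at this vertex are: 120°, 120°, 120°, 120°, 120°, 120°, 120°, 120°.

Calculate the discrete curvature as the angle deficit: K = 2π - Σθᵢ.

Sum of angles = 960°. K = 360° - 960° = -600°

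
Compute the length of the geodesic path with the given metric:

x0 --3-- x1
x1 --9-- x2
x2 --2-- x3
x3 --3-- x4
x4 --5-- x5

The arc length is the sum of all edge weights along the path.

Arc length = 3 + 9 + 2 + 3 + 5 = 22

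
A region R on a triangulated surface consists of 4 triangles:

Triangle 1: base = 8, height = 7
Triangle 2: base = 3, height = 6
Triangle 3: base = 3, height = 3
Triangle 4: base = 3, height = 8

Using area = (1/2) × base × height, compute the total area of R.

(1/2)×8×7 + (1/2)×3×6 + (1/2)×3×3 + (1/2)×3×8 = 53.5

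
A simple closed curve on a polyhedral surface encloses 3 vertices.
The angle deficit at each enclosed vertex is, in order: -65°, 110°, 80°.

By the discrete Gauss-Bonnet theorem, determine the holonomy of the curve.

Holonomy = total enclosed curvature = (-65°) + 110° + 80° = 125°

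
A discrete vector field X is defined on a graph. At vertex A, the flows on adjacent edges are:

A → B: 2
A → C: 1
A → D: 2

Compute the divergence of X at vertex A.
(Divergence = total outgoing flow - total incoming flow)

Divergence = sum of outgoing flows = 2 + 1 + 2 = 5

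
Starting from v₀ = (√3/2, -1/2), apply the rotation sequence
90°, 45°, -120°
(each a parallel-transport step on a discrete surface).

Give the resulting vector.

Total rotation: 90° + 45° + (-120°) = 15°. Final vector: (0.9659, -0.2588)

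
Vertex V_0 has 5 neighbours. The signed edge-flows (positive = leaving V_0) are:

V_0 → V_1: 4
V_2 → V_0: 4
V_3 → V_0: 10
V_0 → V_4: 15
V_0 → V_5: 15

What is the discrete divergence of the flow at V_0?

Divergence = sum of outgoing flows = 4 + (-4) + (-10) + 15 + 15 = 20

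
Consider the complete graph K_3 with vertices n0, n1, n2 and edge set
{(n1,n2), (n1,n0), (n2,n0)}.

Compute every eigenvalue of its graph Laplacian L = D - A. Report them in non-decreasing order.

For the complete graph K_n, L = nI − J (J = all-ones matrix). J has eigenvalues n (once, eigenvector 𝟙) and 0 (multiplicity n−1), so L has eigenvalues 0 (once) and n (multiplicity n−1). Here n = 3: eigenvalue 0 once and 3 with multiplicity 2.
Laplacian eigenvalues (increasing order): [0.0, 3.0, 3.0]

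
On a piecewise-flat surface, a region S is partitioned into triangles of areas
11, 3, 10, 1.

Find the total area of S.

11 + 3 + 10 + 1 = 25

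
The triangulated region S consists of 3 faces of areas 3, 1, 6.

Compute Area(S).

3 + 1 + 6 = 10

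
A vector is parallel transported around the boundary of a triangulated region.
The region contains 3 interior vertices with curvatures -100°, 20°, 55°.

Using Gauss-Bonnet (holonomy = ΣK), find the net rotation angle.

Holonomy = total enclosed curvature = (-100°) + 20° + 55° = -25°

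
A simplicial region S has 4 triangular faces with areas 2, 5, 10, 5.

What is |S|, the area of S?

2 + 5 + 10 + 5 = 22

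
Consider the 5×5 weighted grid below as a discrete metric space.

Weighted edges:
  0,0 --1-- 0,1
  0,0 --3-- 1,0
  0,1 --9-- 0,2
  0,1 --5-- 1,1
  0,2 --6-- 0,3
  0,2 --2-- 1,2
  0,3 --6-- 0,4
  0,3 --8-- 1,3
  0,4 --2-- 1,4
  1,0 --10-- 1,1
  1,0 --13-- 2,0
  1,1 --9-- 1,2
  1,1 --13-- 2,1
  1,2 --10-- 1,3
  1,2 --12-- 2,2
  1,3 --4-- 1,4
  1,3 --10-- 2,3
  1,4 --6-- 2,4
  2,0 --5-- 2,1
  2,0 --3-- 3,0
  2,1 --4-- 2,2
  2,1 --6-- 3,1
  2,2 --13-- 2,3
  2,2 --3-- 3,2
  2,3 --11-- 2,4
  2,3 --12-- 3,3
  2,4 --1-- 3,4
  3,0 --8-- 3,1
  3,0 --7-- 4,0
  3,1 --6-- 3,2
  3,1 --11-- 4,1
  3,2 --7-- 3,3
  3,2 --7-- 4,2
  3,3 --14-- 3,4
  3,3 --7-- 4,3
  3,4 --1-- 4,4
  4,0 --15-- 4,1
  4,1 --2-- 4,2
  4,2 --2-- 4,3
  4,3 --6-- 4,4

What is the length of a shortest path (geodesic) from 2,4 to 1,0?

Shortest path: 2,4 → 1,4 → 0,4 → 0,3 → 0,2 → 0,1 → 0,0 → 1,0, total weight = 33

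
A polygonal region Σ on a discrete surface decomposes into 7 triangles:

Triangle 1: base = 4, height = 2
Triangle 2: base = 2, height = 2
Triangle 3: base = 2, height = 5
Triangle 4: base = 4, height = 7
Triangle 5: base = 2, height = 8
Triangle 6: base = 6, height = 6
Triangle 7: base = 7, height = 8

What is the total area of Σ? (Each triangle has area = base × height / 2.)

(1/2)×4×2 + (1/2)×2×2 + (1/2)×2×5 + (1/2)×4×7 + (1/2)×2×8 + (1/2)×6×6 + (1/2)×7×8 = 79.0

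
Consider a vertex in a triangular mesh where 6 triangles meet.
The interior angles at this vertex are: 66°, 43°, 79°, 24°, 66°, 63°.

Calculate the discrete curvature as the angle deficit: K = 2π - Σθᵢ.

Sum of angles = 341°. K = 360° - 341° = 19° = 19π/180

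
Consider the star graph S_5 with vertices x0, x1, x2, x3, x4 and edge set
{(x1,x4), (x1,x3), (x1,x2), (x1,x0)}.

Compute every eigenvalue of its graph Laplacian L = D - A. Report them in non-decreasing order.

The star S_5 is the complete bipartite graph K_{1,4} (one hub of degree 4, 4 leaves of degree 1). The Laplacian spectrum of K_{p,q} is 0, p (multiplicity q−1), q (multiplicity p−1), p+q. With p = 1, q = 4: 0 once, 1 with multiplicity 3, and 5 once. (Check: trace L = sum of degrees = 8 = 3·1 + 5.)
Laplacian eigenvalues (increasing order): [0.0, 1.0, 1.0, 1.0, 5.0]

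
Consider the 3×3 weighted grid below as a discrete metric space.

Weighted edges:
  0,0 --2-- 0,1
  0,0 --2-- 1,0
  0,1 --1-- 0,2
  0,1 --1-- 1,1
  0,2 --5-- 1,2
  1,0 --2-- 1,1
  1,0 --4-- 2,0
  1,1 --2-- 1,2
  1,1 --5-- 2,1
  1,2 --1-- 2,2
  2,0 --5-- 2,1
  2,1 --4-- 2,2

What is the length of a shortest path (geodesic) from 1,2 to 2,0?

Shortest path: 1,2 → 1,1 → 1,0 → 2,0, total weight = 8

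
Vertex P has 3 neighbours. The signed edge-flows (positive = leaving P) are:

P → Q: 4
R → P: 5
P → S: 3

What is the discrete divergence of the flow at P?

Divergence = sum of outgoing flows = 4 + (-5) + 3 = 2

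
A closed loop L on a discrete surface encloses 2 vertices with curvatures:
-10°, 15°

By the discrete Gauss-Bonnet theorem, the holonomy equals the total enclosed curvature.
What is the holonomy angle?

Holonomy = total enclosed curvature = (-10°) + 15° = 5°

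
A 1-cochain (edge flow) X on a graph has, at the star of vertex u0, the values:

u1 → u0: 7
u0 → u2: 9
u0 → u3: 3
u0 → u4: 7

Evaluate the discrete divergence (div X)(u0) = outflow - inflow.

Divergence = sum of outgoing flows = (-7) + 9 + 3 + 7 = 12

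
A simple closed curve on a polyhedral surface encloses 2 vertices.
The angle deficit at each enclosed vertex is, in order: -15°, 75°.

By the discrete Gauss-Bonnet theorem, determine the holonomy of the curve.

Holonomy = total enclosed curvature = (-15°) + 75° = 60°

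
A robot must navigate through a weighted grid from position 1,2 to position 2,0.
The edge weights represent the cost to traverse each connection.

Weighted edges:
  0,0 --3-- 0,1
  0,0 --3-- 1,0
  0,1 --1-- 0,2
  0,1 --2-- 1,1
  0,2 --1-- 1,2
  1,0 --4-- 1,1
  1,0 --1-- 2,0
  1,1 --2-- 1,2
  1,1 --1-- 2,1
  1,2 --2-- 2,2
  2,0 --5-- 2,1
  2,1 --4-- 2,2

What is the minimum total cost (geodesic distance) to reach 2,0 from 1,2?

Shortest path: 1,2 → 1,1 → 1,0 → 2,0, total weight = 7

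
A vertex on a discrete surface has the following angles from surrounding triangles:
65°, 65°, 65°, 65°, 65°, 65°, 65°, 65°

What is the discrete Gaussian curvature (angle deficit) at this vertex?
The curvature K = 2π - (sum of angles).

Sum of angles = 520°. K = 360° - 520° = -160°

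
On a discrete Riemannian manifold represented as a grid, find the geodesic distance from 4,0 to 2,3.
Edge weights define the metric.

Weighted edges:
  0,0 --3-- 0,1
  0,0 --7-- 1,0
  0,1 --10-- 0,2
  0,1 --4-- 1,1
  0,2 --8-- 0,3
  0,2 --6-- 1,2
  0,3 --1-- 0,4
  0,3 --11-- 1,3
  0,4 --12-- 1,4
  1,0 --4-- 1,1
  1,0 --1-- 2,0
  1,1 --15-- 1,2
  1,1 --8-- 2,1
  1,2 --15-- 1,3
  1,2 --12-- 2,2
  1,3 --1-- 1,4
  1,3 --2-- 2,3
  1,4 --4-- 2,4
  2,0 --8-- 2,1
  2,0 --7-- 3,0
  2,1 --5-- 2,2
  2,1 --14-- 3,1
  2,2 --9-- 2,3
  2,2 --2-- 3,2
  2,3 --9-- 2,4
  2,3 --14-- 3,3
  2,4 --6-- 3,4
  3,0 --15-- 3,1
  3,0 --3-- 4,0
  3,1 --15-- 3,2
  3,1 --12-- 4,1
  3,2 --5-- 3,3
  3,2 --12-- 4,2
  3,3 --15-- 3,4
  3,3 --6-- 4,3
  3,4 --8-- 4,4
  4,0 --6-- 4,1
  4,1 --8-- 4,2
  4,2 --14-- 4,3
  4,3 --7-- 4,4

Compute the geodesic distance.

Shortest path: 4,0 → 3,0 → 2,0 → 2,1 → 2,2 → 2,3, total weight = 32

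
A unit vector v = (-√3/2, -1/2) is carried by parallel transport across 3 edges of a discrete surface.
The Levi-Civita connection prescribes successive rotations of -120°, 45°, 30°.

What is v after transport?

Total rotation: (-120°) + 45° + 30° = -45°. Final vector: (-0.9659, 0.2588)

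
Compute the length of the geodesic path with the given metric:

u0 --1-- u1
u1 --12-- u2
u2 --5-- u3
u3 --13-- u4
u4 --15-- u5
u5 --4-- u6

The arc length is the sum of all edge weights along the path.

Arc length = 1 + 12 + 5 + 13 + 15 + 4 = 50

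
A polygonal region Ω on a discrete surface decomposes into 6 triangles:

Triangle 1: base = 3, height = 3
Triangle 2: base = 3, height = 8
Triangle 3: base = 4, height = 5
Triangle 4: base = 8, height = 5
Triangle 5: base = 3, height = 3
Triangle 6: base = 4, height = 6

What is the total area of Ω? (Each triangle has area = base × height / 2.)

(1/2)×3×3 + (1/2)×3×8 + (1/2)×4×5 + (1/2)×8×5 + (1/2)×3×3 + (1/2)×4×6 = 63.0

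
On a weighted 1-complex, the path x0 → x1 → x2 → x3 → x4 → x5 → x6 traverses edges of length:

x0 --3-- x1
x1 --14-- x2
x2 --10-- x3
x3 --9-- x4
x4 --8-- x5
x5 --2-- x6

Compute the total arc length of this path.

Arc length = 3 + 14 + 10 + 9 + 8 + 2 = 46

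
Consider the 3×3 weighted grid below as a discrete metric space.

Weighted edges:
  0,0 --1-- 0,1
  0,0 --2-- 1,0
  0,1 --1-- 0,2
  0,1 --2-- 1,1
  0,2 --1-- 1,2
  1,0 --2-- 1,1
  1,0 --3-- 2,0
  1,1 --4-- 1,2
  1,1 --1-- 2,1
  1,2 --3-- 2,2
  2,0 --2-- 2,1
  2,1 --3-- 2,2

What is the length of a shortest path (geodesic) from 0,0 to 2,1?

Shortest path: 0,0 → 0,1 → 1,1 → 2,1, total weight = 4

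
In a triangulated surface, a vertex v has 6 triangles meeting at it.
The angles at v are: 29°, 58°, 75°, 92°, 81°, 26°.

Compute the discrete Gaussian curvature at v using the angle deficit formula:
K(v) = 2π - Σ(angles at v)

Sum of angles = 361°. K = 360° - 361° = -1° = -π/180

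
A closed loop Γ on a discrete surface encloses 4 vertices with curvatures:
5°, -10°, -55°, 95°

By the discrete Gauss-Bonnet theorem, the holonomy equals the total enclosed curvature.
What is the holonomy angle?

Holonomy = total enclosed curvature = 5° + (-10°) + (-55°) + 95° = 35°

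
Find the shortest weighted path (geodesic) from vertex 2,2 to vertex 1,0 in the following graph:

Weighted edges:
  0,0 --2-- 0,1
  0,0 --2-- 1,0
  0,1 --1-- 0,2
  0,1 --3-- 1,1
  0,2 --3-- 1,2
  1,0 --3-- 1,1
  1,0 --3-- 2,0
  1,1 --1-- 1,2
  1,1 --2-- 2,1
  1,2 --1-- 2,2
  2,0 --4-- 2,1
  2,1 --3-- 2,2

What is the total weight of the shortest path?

Shortest path: 2,2 → 1,2 → 1,1 → 1,0, total weight = 5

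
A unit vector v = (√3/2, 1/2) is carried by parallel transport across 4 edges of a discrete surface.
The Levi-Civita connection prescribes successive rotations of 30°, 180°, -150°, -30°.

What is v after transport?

Total rotation: 30° + 180° + (-150°) + (-30°) = 30°. Final vector: (0.5000, 0.8660)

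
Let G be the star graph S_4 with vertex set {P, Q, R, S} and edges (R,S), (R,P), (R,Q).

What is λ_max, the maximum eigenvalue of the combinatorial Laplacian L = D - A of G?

The star S_4 is the complete bipartite graph K_{1,3} (one hub of degree 3, 3 leaves of degree 1). The Laplacian spectrum of K_{p,q} is 0, p (multiplicity q−1), q (multiplicity p−1), p+q. With p = 1, q = 3: 0 once, 1 with multiplicity 2, and 4 once. (Check: trace L = sum of degrees = 6 = 2·1 + 4.)
Laplacian eigenvalues: [0.0, 1.0, 1.0, 4.0]. Largest eigenvalue (spectral radius) = 4.0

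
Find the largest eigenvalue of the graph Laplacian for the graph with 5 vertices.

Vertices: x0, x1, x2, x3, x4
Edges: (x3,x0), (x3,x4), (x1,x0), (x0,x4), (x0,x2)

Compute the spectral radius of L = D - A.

Degrees: deg(x0) = 4, deg(x1) = 1, deg(x2) = 1, deg(x3) = 2, deg(x4) = 2.
L = D − A with rows/columns ordered (x0, x1, x2, x3, x4):
  [ 4, -1, -1, -1, -1]
  [-1,  1,  0,  0,  0]
  [-1,  0,  1,  0,  0]
  [-1,  0,  0,  2, -1]
  [-1,  0,  0, -1,  2]
Characteristic polynomial: det(λI − L) = λ(λ − 1)²(λ − 3)(λ − 5).
Roots: λ = 0; (λ − 1) = 0 ⇒ λ = 1 (multiplicity 2); (λ − 3) = 0 ⇒ λ = 3; (λ − 5) = 0 ⇒ λ = 5.
(Check: the roots sum (with multiplicity) to 10, matching trace L = Σdeg = 2·5 = 10.)
Laplacian eigenvalues: [0.0, 1.0, 1.0, 3.0, 5.0]. Largest eigenvalue (spectral radius) = 5.0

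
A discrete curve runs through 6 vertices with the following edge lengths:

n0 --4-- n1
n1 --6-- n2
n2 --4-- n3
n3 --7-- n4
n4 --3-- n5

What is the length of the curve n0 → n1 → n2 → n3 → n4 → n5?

Arc length = 4 + 6 + 4 + 7 + 3 = 24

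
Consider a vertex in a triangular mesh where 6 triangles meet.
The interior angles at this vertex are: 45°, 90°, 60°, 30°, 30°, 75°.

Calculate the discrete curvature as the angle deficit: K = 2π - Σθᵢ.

Sum of angles = 330°. K = 360° - 330° = 30°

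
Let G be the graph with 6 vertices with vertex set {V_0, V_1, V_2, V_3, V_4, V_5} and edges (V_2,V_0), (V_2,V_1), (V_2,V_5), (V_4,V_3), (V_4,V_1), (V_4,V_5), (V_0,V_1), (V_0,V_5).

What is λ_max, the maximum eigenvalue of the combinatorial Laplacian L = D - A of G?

Degrees: deg(V_0) = 3, deg(V_1) = 3, deg(V_2) = 3, deg(V_3) = 1, deg(V_4) = 3, deg(V_5) = 3.
L = D − A with rows/columns ordered (V_0, V_1, V_2, V_3, V_4, V_5):
  [ 3, -1, -1,  0,  0, -1]
  [-1,  3, -1,  0, -1,  0]
  [-1, -1,  3,  0,  0, -1]
  [ 0,  0,  0,  1, -1,  0]
  [ 0, -1,  0, -1,  3, -1]
  [-1,  0, -1,  0, -1,  3]
Characteristic polynomial: det(λI − L) = λ(λ² − 6λ + 4)(λ − 3)²(λ − 4).
Roots: λ = 0; (λ² − 6λ + 4) = 0 ⇒ λ = 3 ± √5 ≈ 0.7639, 5.2361; (λ − 3) = 0 ⇒ λ = 3 (multiplicity 2); (λ − 4) = 0 ⇒ λ = 4.
(Check: the roots sum (with multiplicity) to 16, matching trace L = Σdeg = 2·8 = 16.)
Laplacian eigenvalues: [0.0, 0.7639, 3.0, 3.0, 4.0, 5.2361]. Largest eigenvalue (spectral radius) = 5.2361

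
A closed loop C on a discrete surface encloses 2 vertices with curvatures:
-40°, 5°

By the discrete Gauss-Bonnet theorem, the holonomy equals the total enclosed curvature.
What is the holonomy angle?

Holonomy = total enclosed curvature = (-40°) + 5° = -35°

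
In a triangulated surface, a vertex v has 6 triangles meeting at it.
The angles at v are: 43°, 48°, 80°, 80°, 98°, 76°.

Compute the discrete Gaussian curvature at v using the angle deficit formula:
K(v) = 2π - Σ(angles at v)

Sum of angles = 425°. K = 360° - 425° = -65° = -13π/36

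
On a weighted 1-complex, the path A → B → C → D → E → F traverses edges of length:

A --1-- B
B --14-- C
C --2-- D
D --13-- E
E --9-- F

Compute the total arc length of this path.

Arc length = 1 + 14 + 2 + 13 + 9 = 39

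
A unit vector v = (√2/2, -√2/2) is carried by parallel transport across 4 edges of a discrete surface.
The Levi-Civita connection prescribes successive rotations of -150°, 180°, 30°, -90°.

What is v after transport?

Total rotation: (-150°) + 180° + 30° + (-90°) = -30°. Final vector: (0.2588, -0.9659)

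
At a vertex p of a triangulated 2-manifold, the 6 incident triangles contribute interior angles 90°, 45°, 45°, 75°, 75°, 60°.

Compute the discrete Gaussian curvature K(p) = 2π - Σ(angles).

Sum of angles = 390°. K = 360° - 390° = -30° = -π/6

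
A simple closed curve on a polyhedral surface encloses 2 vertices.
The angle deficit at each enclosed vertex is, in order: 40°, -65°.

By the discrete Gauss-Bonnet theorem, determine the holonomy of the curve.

Holonomy = total enclosed curvature = 40° + (-65°) = -25°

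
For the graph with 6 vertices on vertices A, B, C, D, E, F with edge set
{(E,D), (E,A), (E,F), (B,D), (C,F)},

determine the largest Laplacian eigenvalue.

Degrees: deg(A) = 1, deg(B) = 1, deg(C) = 1, deg(D) = 2, deg(E) = 3, deg(F) = 2.
L = D − A with rows/columns ordered (A, B, C, D, E, F):
  [ 1,  0,  0,  0, -1,  0]
  [ 0,  1,  0, -1,  0,  0]
  [ 0,  0,  1,  0,  0, -1]
  [ 0, -1,  0,  2, -1,  0]
  [-1,  0,  0, -1,  3, -1]
  [ 0,  0, -1,  0, -1,  2]
Characteristic polynomial: det(λI − L) = λ(λ² − 3λ + 1)(λ² − 5λ + 3)(λ − 2).
Roots: λ = 0; (λ² − 3λ + 1) = 0 ⇒ λ = (3 ± √5)/2 ≈ 0.382, 2.618; (λ² − 5λ + 3) = 0 ⇒ λ = (5 ± √13)/2 ≈ 0.6972, 4.3028; (λ − 2) = 0 ⇒ λ = 2.
(Check: the roots sum (with multiplicity) to 10, matching trace L = Σdeg = 2·5 = 10.)
Laplacian eigenvalues: [0.0, 0.382, 0.6972, 2.0, 2.618, 4.3028]. Largest eigenvalue (spectral radius) = 4.3028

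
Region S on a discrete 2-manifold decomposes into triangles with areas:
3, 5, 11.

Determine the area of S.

3 + 5 + 11 = 19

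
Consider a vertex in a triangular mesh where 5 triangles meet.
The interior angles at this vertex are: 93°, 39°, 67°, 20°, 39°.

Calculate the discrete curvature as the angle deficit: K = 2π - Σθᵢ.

Sum of angles = 258°. K = 360° - 258° = 102° = 17π/30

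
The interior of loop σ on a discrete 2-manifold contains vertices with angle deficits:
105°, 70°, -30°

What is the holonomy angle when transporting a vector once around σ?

Holonomy = total enclosed curvature = 105° + 70° + (-30°) = 145°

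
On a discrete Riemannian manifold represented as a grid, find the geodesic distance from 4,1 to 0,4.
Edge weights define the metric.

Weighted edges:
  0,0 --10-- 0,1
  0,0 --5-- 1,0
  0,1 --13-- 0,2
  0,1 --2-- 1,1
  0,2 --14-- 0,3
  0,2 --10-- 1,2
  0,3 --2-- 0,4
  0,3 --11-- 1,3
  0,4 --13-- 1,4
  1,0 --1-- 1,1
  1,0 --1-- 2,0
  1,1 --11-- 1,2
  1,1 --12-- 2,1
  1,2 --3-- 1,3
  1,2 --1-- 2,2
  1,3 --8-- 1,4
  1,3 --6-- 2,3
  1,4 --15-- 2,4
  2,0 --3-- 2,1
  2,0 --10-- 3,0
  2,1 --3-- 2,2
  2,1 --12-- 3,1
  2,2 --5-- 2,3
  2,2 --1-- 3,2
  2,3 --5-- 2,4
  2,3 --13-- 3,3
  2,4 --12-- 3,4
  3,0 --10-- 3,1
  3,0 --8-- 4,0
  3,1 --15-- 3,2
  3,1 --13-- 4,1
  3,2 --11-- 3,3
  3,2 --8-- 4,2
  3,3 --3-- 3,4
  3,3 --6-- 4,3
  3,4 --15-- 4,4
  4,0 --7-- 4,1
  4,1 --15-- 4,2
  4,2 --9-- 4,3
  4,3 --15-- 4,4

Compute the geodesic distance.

Shortest path: 4,1 → 4,2 → 3,2 → 2,2 → 1,2 → 1,3 → 0,3 → 0,4, total weight = 41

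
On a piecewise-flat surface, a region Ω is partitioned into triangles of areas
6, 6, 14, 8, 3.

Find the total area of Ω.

6 + 6 + 14 + 8 + 3 = 37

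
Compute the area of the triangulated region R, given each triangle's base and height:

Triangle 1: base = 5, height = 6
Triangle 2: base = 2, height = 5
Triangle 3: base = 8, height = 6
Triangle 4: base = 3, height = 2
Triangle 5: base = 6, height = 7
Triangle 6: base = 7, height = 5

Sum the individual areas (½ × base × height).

(1/2)×5×6 + (1/2)×2×5 + (1/2)×8×6 + (1/2)×3×2 + (1/2)×6×7 + (1/2)×7×5 = 85.5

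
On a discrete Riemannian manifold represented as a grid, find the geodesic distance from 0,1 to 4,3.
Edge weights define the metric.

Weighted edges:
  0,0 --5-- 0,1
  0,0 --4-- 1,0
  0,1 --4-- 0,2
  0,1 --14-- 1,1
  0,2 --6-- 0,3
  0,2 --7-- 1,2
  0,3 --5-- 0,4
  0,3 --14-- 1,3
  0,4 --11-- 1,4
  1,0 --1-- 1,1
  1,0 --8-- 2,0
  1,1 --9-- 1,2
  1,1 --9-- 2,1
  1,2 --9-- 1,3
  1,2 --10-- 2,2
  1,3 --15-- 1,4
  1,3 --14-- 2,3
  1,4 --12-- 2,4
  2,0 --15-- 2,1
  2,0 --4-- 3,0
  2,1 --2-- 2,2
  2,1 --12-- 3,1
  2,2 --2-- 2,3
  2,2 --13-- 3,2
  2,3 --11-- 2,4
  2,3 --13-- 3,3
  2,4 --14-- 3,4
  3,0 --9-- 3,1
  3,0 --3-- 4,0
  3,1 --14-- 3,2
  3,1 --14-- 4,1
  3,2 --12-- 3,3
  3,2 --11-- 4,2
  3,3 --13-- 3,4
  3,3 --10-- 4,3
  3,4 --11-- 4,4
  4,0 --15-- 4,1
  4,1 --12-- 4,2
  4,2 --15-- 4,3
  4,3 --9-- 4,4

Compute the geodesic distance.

Shortest path: 0,1 → 0,2 → 1,2 → 2,2 → 2,3 → 3,3 → 4,3, total weight = 46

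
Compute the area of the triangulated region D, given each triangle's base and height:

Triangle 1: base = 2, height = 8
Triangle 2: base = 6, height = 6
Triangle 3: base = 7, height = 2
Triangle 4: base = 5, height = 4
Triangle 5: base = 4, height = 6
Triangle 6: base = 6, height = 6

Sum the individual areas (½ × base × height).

(1/2)×2×8 + (1/2)×6×6 + (1/2)×7×2 + (1/2)×5×4 + (1/2)×4×6 + (1/2)×6×6 = 73.0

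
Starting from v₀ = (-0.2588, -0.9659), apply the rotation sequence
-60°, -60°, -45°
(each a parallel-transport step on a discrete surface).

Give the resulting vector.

Total rotation: (-60°) + (-60°) + (-45°) = -165°. Final vector: (0, 1)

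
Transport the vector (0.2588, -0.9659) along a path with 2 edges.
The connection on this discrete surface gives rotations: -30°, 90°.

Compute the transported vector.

Total rotation: (-30°) + 90° = 60°. Final vector: (0.9659, -0.2588)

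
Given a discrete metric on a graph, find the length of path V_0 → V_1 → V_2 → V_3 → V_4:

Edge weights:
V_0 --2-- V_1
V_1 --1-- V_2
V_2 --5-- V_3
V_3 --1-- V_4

Arc length = 2 + 1 + 5 + 1 = 9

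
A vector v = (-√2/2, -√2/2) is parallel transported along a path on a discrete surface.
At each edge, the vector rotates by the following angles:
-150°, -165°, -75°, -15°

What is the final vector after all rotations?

Total rotation: (-150°) + (-165°) + (-75°) + (-15°) = -405° ≡ -45° (mod 360°). Final vector: (-1, 0)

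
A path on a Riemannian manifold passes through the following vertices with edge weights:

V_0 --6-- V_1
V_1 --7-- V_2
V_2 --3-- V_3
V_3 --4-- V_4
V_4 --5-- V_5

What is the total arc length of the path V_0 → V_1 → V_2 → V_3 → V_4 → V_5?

Arc length = 6 + 7 + 3 + 4 + 5 = 25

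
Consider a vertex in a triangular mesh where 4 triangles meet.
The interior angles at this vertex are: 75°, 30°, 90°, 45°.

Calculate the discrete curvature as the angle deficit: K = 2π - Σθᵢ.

Sum of angles = 240°. K = 360° - 240° = 120°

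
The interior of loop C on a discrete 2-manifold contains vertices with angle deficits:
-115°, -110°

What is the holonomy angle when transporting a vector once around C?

Holonomy = total enclosed curvature = (-115°) + (-110°) = -225°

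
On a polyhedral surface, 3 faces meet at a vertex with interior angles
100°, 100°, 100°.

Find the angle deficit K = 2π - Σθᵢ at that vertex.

Sum of angles = 300°. K = 360° - 300° = 60°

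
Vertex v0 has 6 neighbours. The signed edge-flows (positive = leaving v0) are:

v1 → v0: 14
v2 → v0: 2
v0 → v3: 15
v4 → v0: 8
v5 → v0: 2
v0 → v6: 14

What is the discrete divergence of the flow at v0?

Divergence = sum of outgoing flows = (-14) + (-2) + 15 + (-8) + (-2) + 14 = 3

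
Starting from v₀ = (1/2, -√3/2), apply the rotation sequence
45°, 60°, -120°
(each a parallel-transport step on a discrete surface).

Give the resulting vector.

Total rotation: 45° + 60° + (-120°) = -15°. Final vector: (0.2588, -0.9659)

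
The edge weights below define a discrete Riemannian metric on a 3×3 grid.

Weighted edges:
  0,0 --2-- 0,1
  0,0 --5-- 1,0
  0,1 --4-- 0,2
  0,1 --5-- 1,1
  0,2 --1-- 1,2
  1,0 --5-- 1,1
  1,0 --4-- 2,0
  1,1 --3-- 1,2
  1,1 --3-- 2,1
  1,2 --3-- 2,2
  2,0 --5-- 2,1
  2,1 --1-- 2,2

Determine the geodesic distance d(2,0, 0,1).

Shortest path: 2,0 → 1,0 → 0,0 → 0,1, total weight = 11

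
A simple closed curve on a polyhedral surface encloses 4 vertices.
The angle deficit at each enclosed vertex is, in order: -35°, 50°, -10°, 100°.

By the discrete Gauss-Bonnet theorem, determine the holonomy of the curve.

Holonomy = total enclosed curvature = (-35°) + 50° + (-10°) + 100° = 105°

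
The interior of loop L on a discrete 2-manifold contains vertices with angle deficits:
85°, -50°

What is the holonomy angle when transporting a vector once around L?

Holonomy = total enclosed curvature = 85° + (-50°) = 35°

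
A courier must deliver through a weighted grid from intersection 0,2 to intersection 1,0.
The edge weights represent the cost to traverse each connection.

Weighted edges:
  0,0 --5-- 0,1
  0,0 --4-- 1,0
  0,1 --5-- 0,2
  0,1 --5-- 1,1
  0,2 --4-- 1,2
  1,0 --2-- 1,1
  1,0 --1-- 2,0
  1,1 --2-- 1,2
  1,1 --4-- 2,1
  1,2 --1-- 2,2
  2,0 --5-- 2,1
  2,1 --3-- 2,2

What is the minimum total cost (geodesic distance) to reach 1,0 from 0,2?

Shortest path: 0,2 → 1,2 → 1,1 → 1,0, total weight = 8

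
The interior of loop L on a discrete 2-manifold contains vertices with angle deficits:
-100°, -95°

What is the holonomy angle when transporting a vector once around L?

Holonomy = total enclosed curvature = (-100°) + (-95°) = -195°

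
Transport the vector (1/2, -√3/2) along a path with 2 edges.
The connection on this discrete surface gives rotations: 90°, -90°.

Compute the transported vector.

Total rotation: 90° + (-90°) = 0°. Final vector: (0.5000, -0.8660)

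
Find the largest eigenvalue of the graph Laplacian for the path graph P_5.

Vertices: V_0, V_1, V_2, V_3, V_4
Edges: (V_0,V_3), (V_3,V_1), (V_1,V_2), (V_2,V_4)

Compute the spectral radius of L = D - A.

The path graph P_n has Laplacian eigenvalues λ_k = 2 − 2cos(kπ/n), k = 0, 1, …, n−1. Here n = 5:
k=0: 2 − 2cos(0) = 0.0; k=1: 2 − 2cos(π/5) = 0.382; k=2: 2 − 2cos(2π/5) = 1.382; k=3: 2 − 2cos(3π/5) = 2.618; k=4: 2 − 2cos(4π/5) = 3.618.
Laplacian eigenvalues: [0.0, 0.382, 1.382, 2.618, 3.618]. Largest eigenvalue (spectral radius) = 3.618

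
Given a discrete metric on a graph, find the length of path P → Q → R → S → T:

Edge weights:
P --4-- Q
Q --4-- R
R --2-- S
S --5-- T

Arc length = 4 + 4 + 2 + 5 = 15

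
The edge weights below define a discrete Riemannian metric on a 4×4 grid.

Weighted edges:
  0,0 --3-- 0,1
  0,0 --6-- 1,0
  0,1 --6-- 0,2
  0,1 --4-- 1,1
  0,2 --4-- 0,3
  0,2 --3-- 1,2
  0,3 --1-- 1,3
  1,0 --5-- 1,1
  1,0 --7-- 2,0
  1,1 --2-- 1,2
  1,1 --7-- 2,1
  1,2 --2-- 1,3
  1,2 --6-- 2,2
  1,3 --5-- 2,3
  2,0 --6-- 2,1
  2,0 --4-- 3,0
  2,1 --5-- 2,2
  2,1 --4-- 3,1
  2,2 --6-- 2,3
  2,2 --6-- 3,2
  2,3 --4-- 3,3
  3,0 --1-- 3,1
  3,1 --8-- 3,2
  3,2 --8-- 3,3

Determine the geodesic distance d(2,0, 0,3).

Shortest path: 2,0 → 1,0 → 1,1 → 1,2 → 1,3 → 0,3, total weight = 17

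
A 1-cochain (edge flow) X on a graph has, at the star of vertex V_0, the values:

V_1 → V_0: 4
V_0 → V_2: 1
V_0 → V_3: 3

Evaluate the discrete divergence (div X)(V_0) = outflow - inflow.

Divergence = sum of outgoing flows = (-4) + 1 + 3 = 0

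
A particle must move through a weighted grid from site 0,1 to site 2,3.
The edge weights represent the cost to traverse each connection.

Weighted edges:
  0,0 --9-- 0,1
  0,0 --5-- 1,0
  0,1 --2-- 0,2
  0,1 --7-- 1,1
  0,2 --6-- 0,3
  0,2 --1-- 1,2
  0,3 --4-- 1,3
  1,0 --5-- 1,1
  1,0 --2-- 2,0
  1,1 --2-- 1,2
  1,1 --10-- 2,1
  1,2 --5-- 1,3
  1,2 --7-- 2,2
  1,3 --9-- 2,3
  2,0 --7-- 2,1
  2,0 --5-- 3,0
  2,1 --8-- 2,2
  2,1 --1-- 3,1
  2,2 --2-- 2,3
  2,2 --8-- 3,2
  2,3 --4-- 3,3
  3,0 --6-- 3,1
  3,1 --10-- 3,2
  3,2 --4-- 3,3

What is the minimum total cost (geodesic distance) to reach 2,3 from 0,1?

Shortest path: 0,1 → 0,2 → 1,2 → 2,2 → 2,3, total weight = 12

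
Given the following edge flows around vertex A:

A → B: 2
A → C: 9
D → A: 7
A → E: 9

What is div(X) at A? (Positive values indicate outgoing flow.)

Divergence = sum of outgoing flows = 2 + 9 + (-7) + 9 = 13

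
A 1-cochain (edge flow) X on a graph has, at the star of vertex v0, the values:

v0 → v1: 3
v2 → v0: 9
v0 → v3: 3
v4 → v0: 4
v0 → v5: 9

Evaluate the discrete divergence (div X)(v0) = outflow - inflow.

Divergence = sum of outgoing flows = 3 + (-9) + 3 + (-4) + 9 = 2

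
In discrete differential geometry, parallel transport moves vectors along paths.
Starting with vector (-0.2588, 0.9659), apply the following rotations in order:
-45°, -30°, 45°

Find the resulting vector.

Total rotation: (-45°) + (-30°) + 45° = -30°. Final vector: (0.2588, 0.9659)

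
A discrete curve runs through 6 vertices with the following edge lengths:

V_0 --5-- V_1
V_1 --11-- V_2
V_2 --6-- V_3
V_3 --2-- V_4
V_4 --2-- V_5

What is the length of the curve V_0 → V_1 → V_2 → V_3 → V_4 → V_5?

Arc length = 5 + 11 + 6 + 2 + 2 = 26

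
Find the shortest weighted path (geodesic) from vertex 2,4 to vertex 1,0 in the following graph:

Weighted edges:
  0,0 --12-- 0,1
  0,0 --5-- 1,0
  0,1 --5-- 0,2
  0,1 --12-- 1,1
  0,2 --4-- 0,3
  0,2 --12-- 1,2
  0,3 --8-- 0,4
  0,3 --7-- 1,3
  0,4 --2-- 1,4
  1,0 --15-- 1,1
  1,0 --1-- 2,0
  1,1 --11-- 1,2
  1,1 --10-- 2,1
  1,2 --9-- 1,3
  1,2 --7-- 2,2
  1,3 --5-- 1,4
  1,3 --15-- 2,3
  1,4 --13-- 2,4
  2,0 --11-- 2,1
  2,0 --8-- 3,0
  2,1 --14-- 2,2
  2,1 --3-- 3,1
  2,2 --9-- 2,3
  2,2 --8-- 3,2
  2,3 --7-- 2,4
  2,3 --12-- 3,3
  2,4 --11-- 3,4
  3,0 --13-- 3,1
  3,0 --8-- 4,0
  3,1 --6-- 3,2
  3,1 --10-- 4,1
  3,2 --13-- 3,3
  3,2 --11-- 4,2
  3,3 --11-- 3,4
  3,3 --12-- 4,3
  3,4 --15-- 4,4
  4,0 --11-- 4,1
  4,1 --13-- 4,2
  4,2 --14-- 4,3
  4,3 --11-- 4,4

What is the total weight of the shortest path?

Shortest path: 2,4 → 2,3 → 2,2 → 2,1 → 2,0 → 1,0, total weight = 42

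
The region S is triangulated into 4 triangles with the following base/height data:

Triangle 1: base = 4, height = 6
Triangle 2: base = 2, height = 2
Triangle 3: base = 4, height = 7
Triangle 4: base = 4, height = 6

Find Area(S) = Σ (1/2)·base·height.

(1/2)×4×6 + (1/2)×2×2 + (1/2)×4×7 + (1/2)×4×6 = 40.0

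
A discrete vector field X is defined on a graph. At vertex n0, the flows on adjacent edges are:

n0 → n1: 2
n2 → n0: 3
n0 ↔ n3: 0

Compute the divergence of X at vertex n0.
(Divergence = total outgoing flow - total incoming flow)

Divergence = sum of outgoing flows = 2 + (-3) + 0 = -1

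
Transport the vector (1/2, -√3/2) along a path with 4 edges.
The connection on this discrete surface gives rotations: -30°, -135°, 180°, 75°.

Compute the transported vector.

Total rotation: (-30°) + (-135°) + 180° + 75° = 90°. Final vector: (0.8660, 0.5000)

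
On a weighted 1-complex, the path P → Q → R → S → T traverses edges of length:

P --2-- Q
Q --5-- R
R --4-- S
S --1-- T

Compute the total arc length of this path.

Arc length = 2 + 5 + 4 + 1 = 12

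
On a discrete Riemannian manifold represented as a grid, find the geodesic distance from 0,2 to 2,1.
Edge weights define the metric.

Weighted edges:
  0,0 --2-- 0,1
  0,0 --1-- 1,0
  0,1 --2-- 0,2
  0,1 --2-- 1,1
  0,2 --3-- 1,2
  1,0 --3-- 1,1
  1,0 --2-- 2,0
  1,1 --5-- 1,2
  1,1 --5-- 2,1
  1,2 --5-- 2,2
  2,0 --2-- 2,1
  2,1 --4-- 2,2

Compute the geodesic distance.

Shortest path: 0,2 → 0,1 → 1,1 → 2,1, total weight = 9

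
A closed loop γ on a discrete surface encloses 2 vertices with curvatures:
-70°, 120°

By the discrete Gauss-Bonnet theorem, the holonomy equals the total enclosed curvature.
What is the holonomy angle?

Holonomy = total enclosed curvature = (-70°) + 120° = 50°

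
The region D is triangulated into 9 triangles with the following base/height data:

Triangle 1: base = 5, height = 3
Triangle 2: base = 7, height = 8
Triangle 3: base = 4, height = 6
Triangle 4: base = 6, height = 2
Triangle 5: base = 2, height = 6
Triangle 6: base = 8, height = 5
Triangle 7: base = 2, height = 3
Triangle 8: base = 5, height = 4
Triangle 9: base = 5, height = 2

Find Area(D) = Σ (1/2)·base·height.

(1/2)×5×3 + (1/2)×7×8 + (1/2)×4×6 + (1/2)×6×2 + (1/2)×2×6 + (1/2)×8×5 + (1/2)×2×3 + (1/2)×5×4 + (1/2)×5×2 = 97.5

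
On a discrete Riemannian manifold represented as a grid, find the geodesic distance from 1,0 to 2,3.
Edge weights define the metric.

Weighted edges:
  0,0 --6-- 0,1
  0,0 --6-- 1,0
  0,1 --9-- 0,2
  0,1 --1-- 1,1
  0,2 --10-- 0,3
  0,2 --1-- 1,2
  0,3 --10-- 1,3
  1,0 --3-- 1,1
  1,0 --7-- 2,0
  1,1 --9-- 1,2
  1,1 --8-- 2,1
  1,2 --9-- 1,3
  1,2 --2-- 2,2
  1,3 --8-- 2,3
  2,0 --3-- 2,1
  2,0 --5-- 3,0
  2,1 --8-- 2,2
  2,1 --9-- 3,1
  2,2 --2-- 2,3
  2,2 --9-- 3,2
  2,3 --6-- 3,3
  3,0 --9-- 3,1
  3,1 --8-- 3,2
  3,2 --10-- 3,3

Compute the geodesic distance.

Shortest path: 1,0 → 1,1 → 1,2 → 2,2 → 2,3, total weight = 16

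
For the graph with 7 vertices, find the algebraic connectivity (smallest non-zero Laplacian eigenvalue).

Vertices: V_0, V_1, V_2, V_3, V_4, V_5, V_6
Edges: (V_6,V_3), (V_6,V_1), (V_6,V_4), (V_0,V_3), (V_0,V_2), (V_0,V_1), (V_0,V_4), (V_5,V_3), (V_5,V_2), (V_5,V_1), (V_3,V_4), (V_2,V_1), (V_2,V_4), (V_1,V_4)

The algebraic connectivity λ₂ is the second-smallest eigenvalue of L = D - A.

Degrees: deg(V_0) = 4, deg(V_1) = 5, deg(V_2) = 4, deg(V_3) = 4, deg(V_4) = 5, deg(V_5) = 3, deg(V_6) = 3.
L = D − A with rows/columns ordered (V_0, V_1, V_2, V_3, V_4, V_5, V_6):
  [ 4, -1, -1, -1, -1,  0,  0]
  [-1,  5, -1,  0, -1, -1, -1]
  [-1, -1,  4,  0, -1, -1,  0]
  [-1,  0,  0,  4, -1, -1, -1]
  [-1, -1, -1, -1,  5,  0, -1]
  [ 0, -1, -1, -1,  0,  3,  0]
  [ 0, -1,  0, -1, -1,  0,  3]
Characteristic polynomial: det(λI − L) = λ(λ² − 8λ + 14)(λ² − 10λ + 22)(λ − 4)(λ − 6).
Roots: λ = 0; (λ² − 8λ + 14) = 0 ⇒ λ = 4 ± √2 ≈ 2.5858, 5.4142; (λ² − 10λ + 22) = 0 ⇒ λ = 5 ± √3 ≈ 3.2679, 6.7321; (λ − 4) = 0 ⇒ λ = 4; (λ − 6) = 0 ⇒ λ = 6.
(Check: the roots sum (with multiplicity) to 28, matching trace L = Σdeg = 2·14 = 28.)
Laplacian eigenvalues: [0.0, 2.5858, 3.2679, 4.0, 5.4142, 6.0, 6.7321]. Algebraic connectivity (smallest non-zero eigenvalue) = 2.5858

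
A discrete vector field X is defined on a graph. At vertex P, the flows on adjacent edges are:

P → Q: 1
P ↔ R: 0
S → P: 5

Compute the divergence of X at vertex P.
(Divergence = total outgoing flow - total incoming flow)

Divergence = sum of outgoing flows = 1 + 0 + (-5) = -4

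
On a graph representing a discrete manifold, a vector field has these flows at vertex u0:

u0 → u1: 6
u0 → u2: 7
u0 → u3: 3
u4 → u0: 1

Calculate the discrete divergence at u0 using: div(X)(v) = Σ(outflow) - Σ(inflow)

Divergence = sum of outgoing flows = 6 + 7 + 3 + (-1) = 15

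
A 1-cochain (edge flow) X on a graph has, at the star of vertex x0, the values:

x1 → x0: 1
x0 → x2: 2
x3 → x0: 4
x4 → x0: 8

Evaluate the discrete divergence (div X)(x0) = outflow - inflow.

Divergence = sum of outgoing flows = (-1) + 2 + (-4) + (-8) = -11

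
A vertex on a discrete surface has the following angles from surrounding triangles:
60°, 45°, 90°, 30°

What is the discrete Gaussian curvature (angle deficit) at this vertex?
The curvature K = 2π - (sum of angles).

Sum of angles = 225°. K = 360° - 225° = 135°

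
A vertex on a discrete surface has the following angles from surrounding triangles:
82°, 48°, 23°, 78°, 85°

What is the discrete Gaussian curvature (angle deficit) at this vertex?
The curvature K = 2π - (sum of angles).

Sum of angles = 316°. K = 360° - 316° = 44° = 11π/45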